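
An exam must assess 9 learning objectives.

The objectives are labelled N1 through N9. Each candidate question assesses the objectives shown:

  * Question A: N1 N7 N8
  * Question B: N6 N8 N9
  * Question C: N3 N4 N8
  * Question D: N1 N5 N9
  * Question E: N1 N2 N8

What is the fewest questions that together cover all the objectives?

5

A and B and C and D and E together: A ∪ B ∪ C ∪ D ∪ E = {N1, N2, N3, N4, N5, N6, N7, N8, N9} — every objective is covered.
No 4 of the 5 questions cover everything (all 5 combinations miss at least one objective), so 5 is optimal.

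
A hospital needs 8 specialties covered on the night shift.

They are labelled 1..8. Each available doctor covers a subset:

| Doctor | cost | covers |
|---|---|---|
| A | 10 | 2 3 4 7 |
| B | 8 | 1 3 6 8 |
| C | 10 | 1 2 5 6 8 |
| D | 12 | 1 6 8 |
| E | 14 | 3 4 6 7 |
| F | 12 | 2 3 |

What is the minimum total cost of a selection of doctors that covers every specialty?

20

A, C together cover every specialty (A ∪ C = {1, 2, 3, 4, 5, 6, 7, 8}); total cost 10 + 10 = 20.
The greedy pick B, A, C costs 28; no covering selection beats 20.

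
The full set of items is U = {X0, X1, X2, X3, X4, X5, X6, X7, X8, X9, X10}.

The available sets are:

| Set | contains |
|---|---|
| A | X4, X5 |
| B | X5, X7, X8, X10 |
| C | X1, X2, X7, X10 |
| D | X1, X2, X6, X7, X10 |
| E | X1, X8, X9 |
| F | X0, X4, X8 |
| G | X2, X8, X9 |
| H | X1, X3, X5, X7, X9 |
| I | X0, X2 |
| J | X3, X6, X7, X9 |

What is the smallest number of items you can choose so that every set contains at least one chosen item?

T = {X2, X4, X8, X9} meets every set (each contains at least one member of T), and |T| = 4.
No choice of 3 items meets every set, so 4 is the minimum.

4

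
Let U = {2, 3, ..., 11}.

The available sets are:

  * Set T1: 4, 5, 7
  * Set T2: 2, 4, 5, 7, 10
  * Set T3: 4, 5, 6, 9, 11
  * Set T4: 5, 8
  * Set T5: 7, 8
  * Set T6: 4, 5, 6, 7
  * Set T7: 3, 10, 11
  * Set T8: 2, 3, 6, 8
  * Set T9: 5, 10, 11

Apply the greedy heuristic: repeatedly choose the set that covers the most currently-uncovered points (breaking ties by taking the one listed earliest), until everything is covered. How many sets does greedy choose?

3

Greedy: pick T2 (covers 5 new) → pick T3 (covers 3 new) → pick T8 (covers 2 new). Total picks: 3.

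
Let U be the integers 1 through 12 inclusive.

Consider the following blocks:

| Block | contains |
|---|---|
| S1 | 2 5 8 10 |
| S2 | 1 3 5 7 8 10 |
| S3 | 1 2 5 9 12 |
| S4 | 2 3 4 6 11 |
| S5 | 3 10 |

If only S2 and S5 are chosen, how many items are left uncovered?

6

Union of S2, S5 = {1, 3, 5, 7, 8, 10}.
Not covered: 2, 4, 6, 9, 11, 12 — 6 items.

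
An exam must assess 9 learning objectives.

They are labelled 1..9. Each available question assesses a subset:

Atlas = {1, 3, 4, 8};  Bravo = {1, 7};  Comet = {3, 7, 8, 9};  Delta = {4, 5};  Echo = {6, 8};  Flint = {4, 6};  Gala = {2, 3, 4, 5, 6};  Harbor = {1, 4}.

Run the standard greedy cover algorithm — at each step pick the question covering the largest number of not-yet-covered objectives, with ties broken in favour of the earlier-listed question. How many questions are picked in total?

3

Greedy: pick Gala (covers 5 new) → pick Comet (covers 3 new) → pick Atlas (covers 1 new). Total picks: 3.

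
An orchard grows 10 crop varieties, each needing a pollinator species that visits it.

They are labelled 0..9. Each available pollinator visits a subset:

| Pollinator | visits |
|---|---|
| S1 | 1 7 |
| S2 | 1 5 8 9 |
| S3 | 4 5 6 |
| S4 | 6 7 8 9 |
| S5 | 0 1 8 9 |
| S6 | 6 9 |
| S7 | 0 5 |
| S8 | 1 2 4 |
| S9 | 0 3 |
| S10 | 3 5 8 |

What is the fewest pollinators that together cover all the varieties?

4

Take {S4, S7, S8, S9}. Their union is {0, 1, 2, 3, 4, 5, 6, 7, 8, 9}, which is all 10 varieties.
No 3 of the 10 pollinators cover everything (all 120 combinations miss at least one variety), so 4 is optimal.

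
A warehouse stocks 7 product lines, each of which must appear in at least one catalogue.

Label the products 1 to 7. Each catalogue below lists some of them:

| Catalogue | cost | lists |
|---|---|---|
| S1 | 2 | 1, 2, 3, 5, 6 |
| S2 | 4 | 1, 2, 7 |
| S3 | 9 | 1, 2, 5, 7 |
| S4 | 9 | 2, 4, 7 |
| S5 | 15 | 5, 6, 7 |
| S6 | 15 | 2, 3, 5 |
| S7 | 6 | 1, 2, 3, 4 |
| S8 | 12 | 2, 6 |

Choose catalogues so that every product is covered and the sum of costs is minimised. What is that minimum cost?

S1, S4 together cover every product (S1 ∪ S4 = {1, 2, 3, 4, 5, 6, 7}); total cost 2 + 9 = 11.
The greedy pick S1, S2, S7 costs 12; no covering selection beats 11.

11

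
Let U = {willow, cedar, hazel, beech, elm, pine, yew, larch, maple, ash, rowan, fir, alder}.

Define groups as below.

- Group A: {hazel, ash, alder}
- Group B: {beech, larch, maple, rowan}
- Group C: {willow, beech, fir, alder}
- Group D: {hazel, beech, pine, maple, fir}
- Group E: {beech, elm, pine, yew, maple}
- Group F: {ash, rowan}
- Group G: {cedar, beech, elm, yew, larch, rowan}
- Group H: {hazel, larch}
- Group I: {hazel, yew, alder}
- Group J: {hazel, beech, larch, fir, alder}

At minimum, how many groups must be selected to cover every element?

Take {A, C, D, G}. Their union is {willow, cedar, hazel, beech, elm, pine, yew, larch, maple, ash, rowan, fir, alder}, which is all 13 elements.
No 3 of the 10 groups cover everything (all 120 combinations miss at least one element), so 4 is optimal.

4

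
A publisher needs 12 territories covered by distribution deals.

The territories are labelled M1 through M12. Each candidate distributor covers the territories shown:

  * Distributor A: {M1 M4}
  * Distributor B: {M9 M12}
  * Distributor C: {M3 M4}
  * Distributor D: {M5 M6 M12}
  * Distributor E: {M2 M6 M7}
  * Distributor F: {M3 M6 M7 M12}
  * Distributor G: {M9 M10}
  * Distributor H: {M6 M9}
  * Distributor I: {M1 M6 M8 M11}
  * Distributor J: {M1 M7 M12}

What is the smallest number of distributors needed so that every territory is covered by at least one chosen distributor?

5

Take {C, D, E, G, I}. Their union is {M1, M2, M3, M4, M5, M6, M7, M8, M9, M10, M11, M12}, which is all 12 territories.
No 4 of the 10 distributors cover everything (all 210 combinations miss at least one territory), so 5 is optimal.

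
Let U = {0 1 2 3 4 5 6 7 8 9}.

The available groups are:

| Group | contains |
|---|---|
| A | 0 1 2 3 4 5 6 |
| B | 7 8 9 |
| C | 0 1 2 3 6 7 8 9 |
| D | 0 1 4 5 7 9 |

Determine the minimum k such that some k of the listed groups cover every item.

Take {C, D}. Their union is {0, 1, 2, 3, 4, 5, 6, 7, 8, 9}, which is all 10 items.
No single group has all 10 items (the largest, C, has 8), so 2 is optimal.

2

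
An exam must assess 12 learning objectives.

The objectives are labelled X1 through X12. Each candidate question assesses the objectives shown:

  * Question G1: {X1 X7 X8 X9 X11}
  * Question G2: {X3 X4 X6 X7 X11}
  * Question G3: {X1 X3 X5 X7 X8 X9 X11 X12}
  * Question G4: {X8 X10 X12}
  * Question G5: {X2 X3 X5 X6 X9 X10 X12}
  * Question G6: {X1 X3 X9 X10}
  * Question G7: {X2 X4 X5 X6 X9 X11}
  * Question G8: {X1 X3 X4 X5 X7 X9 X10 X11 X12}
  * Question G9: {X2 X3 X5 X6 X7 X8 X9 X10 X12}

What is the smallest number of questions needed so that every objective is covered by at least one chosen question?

G8 and G9 together: G8 ∪ G9 = {X1, X2, X3, X4, X5, X6, X7, X8, X9, X10, X11, X12} — every objective is covered.
No single question has all 12 objectives (the largest, G8, has 9), so 2 is optimal.

2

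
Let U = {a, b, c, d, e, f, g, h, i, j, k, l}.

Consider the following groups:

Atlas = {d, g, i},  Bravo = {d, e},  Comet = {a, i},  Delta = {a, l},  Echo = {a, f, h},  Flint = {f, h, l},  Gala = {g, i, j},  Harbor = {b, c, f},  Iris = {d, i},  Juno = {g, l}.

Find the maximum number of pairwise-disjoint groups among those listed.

4

Bravo, Comet, Harbor, Juno are pairwise disjoint (Bravo={d,e}; Comet={a,i}; Harbor={b,c,f}; Juno={g,l}).
Every remaining group overlaps one of these, and no 5 of the listed groups are pairwise disjoint, so 4 is the maximum.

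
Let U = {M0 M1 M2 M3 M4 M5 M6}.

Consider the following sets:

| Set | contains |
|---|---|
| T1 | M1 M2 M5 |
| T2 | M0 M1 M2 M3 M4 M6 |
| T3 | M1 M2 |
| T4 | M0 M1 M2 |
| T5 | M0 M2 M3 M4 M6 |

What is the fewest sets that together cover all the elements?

2

T1 and T2 cover everything between them: the union {M0, M1, M2, M3, M4, M5, M6} is all of U.
No single set has all 7 elements (the largest, T2, has 6), so 2 is optimal.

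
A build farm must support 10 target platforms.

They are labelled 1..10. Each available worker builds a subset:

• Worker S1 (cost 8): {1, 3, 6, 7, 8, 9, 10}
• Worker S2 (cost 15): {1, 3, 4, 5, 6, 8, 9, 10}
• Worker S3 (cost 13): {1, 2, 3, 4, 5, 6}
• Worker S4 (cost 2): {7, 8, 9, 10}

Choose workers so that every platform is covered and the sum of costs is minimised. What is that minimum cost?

S3, S4 together cover every platform (S3 ∪ S4 = {1, 2, 3, 4, 5, 6, 7, 8, 9, 10}); total cost 13 + 2 = 15.
No covering selection has total cost below 15.

15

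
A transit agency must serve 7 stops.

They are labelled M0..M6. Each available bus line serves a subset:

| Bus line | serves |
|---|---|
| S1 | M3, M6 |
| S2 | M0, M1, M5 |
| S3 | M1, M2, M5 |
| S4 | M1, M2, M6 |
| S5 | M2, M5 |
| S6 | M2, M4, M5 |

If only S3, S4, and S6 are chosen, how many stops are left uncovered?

2

Union of S3, S4, S6 = {M1, M2, M4, M5, M6}.
Not covered: M0, M3 — 2 stops.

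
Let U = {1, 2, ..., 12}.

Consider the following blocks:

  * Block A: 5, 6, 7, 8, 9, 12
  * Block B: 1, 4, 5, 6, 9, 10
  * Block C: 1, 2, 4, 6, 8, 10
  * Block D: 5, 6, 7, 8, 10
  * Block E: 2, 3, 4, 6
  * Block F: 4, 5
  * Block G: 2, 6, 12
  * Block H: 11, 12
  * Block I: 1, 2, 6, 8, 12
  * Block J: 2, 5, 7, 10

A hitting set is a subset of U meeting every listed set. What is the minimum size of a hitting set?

T = {5, 6, 11} meets every block (each contains at least one member of T), and |T| = 3.
No choice of 2 items meets every block, so 3 is the minimum.

3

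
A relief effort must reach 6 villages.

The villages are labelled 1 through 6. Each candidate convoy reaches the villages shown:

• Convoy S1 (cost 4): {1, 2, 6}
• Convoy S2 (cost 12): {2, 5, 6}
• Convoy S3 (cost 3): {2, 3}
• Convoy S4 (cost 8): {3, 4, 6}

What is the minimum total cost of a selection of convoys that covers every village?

S1, S2, S4 together cover every village (S1 ∪ S2 ∪ S4 = {1, 2, 3, 4, 5, 6}); total cost 4 + 12 + 8 = 24.
The greedy pick S1, S3, S4, S2 costs 27; no covering selection beats 24.

24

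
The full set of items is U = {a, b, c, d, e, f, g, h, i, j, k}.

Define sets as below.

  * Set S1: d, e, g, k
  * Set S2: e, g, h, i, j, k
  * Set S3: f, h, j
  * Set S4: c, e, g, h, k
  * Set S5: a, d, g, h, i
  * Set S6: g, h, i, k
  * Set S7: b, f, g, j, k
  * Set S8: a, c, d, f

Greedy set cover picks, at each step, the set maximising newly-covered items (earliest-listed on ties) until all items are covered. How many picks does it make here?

3

Greedy: pick S2 (covers 6 new) → pick S8 (covers 4 new) → pick S7 (covers 1 new). Total picks: 3.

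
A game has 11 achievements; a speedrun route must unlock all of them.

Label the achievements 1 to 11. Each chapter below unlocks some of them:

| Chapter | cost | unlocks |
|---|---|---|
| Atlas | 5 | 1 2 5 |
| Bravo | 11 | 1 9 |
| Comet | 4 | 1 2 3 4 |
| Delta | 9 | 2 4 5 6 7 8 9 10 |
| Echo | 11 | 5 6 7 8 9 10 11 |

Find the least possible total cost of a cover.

15

Comet, Echo together cover every achievement (Comet ∪ Echo = {1, 2, 3, 4, 5, 6, 7, 8, 9, 10, 11}); total cost 4 + 11 = 15.
The greedy pick Comet, Delta, Echo costs 24; no covering selection beats 15.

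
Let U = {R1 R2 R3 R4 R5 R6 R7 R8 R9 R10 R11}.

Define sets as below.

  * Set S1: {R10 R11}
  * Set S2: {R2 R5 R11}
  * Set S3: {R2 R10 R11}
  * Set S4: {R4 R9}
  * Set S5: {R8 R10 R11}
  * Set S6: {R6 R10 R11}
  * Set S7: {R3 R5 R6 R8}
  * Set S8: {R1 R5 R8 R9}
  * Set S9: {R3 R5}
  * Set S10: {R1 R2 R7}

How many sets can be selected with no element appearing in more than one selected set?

S4, S6, S9, S10 are pairwise disjoint (S4={R4,R9}; S6={R6,R10,R11}; S9={R3,R5}; S10={R1,R2,R7}).
Every remaining set overlaps one of these, and no 5 of the listed sets are pairwise disjoint, so 4 is the maximum.

4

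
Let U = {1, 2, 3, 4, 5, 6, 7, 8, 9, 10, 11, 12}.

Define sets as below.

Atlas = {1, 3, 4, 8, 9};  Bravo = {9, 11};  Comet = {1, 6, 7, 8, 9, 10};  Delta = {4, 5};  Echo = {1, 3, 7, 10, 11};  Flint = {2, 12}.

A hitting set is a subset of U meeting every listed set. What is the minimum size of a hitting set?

Take H = {4, 7, 9, 12}. Each listed set contains at least one of these, so H is a hitting set of size 4.
No choice of 3 points meets every set, so 4 is the minimum.

4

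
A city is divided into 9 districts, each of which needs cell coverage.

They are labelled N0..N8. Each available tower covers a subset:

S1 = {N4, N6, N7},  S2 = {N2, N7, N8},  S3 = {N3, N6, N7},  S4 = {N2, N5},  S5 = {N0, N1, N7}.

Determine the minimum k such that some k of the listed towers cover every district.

5

S1 and S2 and S3 and S4 and S5 together: S1 ∪ S2 ∪ S3 ∪ S4 ∪ S5 = {N0, N1, N2, N3, N4, N5, N6, N7, N8} — every district is covered.
No 4 of the 5 towers cover everything (all 5 combinations miss at least one district), so 5 is optimal.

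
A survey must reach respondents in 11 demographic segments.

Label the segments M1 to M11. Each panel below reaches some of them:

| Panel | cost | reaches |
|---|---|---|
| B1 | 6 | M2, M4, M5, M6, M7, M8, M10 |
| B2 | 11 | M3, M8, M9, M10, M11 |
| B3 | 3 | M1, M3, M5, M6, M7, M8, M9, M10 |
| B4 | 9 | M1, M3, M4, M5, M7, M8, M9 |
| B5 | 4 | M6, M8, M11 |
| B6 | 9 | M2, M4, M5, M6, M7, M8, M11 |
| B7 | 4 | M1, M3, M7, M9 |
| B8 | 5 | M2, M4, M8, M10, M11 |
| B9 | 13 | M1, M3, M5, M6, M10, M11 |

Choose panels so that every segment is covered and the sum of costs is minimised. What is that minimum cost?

B3, B8 together cover every segment (B3 ∪ B8 = {M1, M2, M3, M4, M5, M6, M7, M8, M9, M10, M11}); total cost 3 + 5 = 8.
No covering selection has total cost below 8.

8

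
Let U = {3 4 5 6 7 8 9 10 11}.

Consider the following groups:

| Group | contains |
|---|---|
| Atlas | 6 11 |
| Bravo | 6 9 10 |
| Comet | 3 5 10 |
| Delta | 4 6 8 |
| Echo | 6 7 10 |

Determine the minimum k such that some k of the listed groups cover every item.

5

Atlas and Bravo and Comet and Delta and Echo together: Atlas ∪ Bravo ∪ Comet ∪ Delta ∪ Echo = {3, 4, 5, 6, 7, 8, 9, 10, 11} — every item is covered.
No 4 of the 5 groups cover everything (all 5 combinations miss at least one item), so 5 is optimal.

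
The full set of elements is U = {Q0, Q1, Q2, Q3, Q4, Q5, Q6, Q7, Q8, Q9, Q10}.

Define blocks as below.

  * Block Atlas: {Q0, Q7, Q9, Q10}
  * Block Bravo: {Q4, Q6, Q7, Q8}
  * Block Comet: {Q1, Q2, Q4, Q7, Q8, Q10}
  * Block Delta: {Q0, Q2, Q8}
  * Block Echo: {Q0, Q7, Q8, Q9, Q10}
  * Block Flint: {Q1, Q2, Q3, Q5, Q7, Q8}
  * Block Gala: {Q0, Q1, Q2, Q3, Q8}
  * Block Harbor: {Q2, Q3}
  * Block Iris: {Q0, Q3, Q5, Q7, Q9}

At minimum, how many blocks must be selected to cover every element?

3

Bravo, Comet, and Iris cover everything between them: the union {Q0, Q1, Q2, Q3, Q4, Q5, Q6, Q7, Q8, Q9, Q10} is all of U.
Only Bravo contains Q6, so Bravo is forced; the remaining 7 elements need at least 2 more blocks (each remaining block adds at most 4) — so at least 3 blocks are needed, and 3 is optimal.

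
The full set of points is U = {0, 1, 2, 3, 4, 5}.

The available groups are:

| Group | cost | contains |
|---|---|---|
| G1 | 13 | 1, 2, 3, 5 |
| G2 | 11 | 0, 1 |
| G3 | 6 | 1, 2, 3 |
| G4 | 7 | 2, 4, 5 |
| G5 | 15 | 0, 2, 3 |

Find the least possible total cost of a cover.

24

G2, G3, G4 together cover every point (G2 ∪ G3 ∪ G4 = {0, 1, 2, 3, 4, 5}); total cost 11 + 6 + 7 = 24.
No covering selection has total cost below 24.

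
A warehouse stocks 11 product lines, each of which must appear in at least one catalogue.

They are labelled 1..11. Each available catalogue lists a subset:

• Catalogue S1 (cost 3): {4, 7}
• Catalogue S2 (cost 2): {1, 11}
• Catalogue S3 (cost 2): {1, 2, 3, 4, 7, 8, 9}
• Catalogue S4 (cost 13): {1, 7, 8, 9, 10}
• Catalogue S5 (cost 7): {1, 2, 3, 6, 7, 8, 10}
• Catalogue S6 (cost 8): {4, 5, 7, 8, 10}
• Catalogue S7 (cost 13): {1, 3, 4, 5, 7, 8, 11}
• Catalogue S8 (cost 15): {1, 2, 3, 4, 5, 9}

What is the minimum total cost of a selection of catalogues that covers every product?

S2, S3, S5, S6 together cover every product (S2 ∪ S3 ∪ S5 ∪ S6 = {1, 2, 3, 4, 5, 6, 7, 8, 9, 10, 11}); total cost 2 + 2 + 7 + 8 = 19.
No covering selection has total cost below 19.

19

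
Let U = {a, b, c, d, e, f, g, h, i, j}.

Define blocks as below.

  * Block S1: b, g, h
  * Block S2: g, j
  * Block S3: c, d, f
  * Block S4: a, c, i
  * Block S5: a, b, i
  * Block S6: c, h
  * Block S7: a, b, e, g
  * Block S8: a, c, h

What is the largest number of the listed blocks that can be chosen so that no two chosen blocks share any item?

3

S2, S3, S5 are pairwise disjoint (S2={g,j}; S3={c,d,f}; S5={a,b,i}).
Every remaining block overlaps one of these, and no 4 of the listed blocks are pairwise disjoint, so 3 is the maximum.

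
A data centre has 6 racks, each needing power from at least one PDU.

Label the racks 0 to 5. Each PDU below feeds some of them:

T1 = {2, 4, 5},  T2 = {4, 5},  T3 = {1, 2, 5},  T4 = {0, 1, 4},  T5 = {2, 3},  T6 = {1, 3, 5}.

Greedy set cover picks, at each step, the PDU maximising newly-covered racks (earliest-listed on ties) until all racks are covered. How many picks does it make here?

3

Greedy: pick T1 (covers 3 new) → pick T4 (covers 2 new) → pick T5 (covers 1 new). Total picks: 3.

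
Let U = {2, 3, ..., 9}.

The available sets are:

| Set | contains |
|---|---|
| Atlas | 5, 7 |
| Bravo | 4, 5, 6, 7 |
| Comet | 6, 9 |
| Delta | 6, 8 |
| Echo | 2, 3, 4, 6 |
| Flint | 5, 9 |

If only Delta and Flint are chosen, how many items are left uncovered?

Union of Delta, Flint = {5, 6, 8, 9}.
Not covered: 2, 3, 4, 7 — 4 items.

4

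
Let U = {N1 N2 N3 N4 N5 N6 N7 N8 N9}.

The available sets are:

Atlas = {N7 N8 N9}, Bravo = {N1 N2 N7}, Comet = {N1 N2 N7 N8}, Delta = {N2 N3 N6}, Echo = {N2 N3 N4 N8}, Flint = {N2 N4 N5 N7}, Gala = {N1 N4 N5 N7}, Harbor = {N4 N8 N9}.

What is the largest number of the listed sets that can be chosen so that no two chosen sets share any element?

2

Delta, Harbor are pairwise disjoint (Delta={N2,N3,N6}; Harbor={N4,N8,N9}).
Every remaining set overlaps one of these, and no 3 of the listed sets are pairwise disjoint, so 2 is the maximum.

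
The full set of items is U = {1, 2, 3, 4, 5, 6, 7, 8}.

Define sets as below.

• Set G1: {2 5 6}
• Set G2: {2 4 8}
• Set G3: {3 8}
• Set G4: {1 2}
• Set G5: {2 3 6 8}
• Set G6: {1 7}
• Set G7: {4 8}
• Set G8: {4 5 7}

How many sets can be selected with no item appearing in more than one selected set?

G1, G6, G7 are pairwise disjoint (G1={2,5,6}; G6={1,7}; G7={4,8}).
Every remaining set overlaps one of these, and no 4 of the listed sets are pairwise disjoint, so 3 is the maximum.

3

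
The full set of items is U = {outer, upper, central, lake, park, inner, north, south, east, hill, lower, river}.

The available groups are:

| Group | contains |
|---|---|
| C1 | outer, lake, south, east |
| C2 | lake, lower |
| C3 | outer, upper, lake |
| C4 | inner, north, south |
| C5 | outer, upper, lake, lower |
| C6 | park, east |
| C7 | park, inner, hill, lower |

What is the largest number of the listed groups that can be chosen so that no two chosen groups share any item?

3

C2, C4, C6 are pairwise disjoint (C2={lake,lower}; C4={inner,north,south}; C6={park,east}).
Every remaining group overlaps one of these, and no 4 of the listed groups are pairwise disjoint, so 3 is the maximum.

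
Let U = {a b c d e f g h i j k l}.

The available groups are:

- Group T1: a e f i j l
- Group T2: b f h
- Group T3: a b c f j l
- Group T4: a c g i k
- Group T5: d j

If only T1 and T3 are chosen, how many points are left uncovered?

Union of T1, T3 = {a, b, c, e, f, i, j, l}.
Not covered: d, g, h, k — 4 points.

4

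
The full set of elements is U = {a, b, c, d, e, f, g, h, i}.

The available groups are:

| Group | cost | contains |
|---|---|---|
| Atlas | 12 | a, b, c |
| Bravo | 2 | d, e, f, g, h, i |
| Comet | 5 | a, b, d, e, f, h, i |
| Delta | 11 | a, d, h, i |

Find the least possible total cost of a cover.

14

Atlas, Bravo together cover every element (Atlas ∪ Bravo = {a, b, c, d, e, f, g, h, i}); total cost 12 + 2 = 14.
The greedy pick Bravo, Comet, Atlas costs 19; no covering selection beats 14.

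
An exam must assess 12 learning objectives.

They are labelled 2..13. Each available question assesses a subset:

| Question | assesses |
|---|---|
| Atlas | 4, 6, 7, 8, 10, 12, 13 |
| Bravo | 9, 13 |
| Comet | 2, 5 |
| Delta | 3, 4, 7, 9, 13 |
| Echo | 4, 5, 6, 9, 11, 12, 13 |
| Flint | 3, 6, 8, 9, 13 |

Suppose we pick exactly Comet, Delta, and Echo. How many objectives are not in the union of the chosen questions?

2

Union of Comet, Delta, Echo = {2, 3, 4, 5, 6, 7, 9, 11, 12, 13}.
Not covered: 8, 10 — 2 objectives.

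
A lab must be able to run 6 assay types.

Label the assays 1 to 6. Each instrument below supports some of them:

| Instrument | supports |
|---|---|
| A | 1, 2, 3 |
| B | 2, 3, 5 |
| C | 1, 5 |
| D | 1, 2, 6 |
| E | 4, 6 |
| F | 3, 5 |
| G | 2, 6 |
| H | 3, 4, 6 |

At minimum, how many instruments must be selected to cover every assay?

3

B and C and H together: B ∪ C ∪ H = {1, 2, 3, 4, 5, 6} — every assay is covered.
No 2 of the 8 instruments cover everything (all 28 combinations miss at least one assay), so 3 is optimal.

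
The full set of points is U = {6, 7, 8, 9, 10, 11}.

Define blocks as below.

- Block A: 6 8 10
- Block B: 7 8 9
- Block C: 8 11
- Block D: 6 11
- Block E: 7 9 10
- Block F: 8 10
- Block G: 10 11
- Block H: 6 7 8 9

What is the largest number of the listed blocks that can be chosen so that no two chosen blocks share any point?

2

G, H are pairwise disjoint (G={10,11}; H={6,7,8,9}).
Every remaining block overlaps one of these, and no 3 of the listed blocks are pairwise disjoint, so 2 is the maximum.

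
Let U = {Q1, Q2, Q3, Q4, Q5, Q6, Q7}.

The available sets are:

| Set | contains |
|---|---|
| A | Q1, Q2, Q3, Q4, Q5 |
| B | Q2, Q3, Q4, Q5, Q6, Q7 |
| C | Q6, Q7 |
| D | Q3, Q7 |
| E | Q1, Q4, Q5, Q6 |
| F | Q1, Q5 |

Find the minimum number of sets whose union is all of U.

2

A and C cover everything between them: the union {Q1, Q2, Q3, Q4, Q5, Q6, Q7} is all of U.
No single set has all 7 elements (the largest, B, has 6), so 2 is optimal.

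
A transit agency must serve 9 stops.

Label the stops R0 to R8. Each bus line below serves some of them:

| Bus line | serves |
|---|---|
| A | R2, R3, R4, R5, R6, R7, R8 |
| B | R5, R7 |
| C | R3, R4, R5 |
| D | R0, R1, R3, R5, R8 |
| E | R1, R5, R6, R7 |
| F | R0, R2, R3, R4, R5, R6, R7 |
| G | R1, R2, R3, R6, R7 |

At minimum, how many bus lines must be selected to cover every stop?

2

A and D together: A ∪ D = {R0, R1, R2, R3, R4, R5, R6, R7, R8} — every stop is covered.
No single bus line has all 9 stops (the largest, A, has 7), so 2 is optimal.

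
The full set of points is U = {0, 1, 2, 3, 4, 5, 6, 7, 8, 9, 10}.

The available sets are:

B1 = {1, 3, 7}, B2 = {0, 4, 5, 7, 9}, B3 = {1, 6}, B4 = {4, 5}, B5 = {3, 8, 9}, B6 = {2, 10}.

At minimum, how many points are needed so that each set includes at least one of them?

4

The 4 points {1, 2, 3, 5} hit every set.
The sets B3, B4, B5, B6 are pairwise disjoint, so any hitting set needs a separate point for each — at least 4. Hence 4 is optimal.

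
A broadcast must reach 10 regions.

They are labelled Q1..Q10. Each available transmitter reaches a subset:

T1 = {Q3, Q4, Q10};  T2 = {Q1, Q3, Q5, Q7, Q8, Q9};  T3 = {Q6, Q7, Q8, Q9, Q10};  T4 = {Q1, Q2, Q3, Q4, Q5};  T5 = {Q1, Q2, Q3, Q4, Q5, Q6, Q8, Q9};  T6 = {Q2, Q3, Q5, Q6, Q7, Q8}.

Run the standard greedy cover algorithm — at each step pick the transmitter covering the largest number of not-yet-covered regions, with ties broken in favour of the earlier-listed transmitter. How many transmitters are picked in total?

Greedy: pick T5 (covers 8 new) → pick T3 (covers 2 new). Total picks: 2.

2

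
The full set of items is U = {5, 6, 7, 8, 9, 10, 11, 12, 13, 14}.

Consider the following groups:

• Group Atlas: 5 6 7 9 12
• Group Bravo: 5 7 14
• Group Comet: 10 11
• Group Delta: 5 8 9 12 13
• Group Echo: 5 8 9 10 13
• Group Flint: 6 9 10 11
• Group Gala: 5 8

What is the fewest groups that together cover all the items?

3

Bravo, Delta, and Flint cover everything between them: the union {5, 6, 7, 8, 9, 10, 11, 12, 13, 14} is all of U.
Only Bravo contains 14, so Bravo is forced; the remaining 7 items need at least 2 more groups (each remaining group adds at most 4) — so at least 3 groups are needed, and 3 is optimal.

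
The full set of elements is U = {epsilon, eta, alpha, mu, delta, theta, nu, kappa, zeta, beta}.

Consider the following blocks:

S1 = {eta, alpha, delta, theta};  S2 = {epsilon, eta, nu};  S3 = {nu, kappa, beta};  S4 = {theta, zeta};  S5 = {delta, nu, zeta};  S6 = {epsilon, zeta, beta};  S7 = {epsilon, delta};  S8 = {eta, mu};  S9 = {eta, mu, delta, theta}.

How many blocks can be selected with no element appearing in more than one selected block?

S3, S4, S7, S8 are pairwise disjoint (S3={nu,kappa,beta}; S4={theta,zeta}; S7={epsilon,delta}; S8={eta,mu}).
Every remaining block overlaps one of these, and no 5 of the listed blocks are pairwise disjoint, so 4 is the maximum.

4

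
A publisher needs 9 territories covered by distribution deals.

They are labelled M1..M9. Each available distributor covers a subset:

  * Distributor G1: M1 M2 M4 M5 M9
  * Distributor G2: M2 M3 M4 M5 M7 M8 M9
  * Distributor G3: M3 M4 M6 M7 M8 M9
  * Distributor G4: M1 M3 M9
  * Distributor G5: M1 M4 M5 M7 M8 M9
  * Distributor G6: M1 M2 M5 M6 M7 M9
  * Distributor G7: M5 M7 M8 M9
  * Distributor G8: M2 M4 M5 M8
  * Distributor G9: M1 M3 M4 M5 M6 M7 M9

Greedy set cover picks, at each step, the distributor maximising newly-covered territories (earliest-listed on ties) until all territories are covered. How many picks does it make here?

Greedy: pick G2 (covers 7 new) → pick G6 (covers 2 new). Total picks: 2.

2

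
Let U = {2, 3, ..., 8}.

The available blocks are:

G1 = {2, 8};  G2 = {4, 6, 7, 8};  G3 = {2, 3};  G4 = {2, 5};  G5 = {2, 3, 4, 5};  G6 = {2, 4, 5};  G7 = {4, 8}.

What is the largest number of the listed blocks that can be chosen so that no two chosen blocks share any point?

G3, G7 are pairwise disjoint (G3={2,3}; G7={4,8}).
Every remaining block overlaps one of these, and no 3 of the listed blocks are pairwise disjoint, so 2 is the maximum.

2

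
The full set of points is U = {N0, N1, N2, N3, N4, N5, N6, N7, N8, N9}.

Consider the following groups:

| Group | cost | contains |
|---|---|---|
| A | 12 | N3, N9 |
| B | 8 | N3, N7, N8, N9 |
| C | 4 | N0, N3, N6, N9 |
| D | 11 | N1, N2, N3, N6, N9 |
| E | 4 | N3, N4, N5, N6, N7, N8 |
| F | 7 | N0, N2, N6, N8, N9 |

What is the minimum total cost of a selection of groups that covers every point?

C, D, E together cover every point (C ∪ D ∪ E = {N0, N1, N2, N3, N4, N5, N6, N7, N8, N9}); total cost 4 + 11 + 4 = 19.
No covering selection has total cost below 19.

19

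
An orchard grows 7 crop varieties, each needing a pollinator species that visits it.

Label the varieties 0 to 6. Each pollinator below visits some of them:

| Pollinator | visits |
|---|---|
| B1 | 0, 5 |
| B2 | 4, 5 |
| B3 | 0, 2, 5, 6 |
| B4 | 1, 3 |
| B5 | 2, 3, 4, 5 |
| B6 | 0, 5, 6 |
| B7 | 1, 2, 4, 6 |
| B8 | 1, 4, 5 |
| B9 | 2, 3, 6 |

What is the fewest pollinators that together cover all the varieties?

B1 and B8 and B9 together: B1 ∪ B8 ∪ B9 = {0, 1, 2, 3, 4, 5, 6} — every variety is covered.
No 2 of the 9 pollinators cover everything (all 36 combinations miss at least one variety), so 3 is optimal.

3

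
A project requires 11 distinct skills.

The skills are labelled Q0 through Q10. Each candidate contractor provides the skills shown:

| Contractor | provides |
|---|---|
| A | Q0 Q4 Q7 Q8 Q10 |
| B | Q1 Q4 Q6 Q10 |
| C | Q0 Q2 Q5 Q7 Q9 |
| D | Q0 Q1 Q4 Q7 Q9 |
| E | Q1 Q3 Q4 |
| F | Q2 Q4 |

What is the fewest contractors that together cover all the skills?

4

A and B and C and E together: A ∪ B ∪ C ∪ E = {Q0, Q1, Q2, Q3, Q4, Q5, Q6, Q7, Q8, Q9, Q10} — every skill is covered.
No 3 of the 6 contractors cover everything (all 20 combinations miss at least one skill), so 4 is optimal.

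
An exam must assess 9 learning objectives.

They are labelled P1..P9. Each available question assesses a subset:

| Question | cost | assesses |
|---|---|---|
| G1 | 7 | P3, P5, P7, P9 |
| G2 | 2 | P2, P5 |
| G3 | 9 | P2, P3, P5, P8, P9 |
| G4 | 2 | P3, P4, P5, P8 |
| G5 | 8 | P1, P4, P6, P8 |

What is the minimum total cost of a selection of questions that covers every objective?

G1, G2, G5 together cover every objective (G1 ∪ G2 ∪ G5 = {P1, P2, P3, P4, P5, P6, P7, P8, P9}); total cost 7 + 2 + 8 = 17.
The greedy pick G4, G2, G1, G5 costs 19; no covering selection beats 17.

17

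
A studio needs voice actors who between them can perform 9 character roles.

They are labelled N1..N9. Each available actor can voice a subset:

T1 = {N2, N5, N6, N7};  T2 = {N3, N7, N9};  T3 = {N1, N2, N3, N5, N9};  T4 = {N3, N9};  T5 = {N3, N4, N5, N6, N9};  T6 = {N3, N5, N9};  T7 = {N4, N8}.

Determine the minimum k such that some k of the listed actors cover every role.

3

Take {T1, T3, T7}. Their union is {N1, N2, N3, N4, N5, N6, N7, N8, N9}, which is all 9 roles.
Only T3 contains N1, so T3 is forced; the remaining 4 roles need at least 2 more actors (each remaining actor adds at most 2) — so at least 3 actors are needed, and 3 is optimal.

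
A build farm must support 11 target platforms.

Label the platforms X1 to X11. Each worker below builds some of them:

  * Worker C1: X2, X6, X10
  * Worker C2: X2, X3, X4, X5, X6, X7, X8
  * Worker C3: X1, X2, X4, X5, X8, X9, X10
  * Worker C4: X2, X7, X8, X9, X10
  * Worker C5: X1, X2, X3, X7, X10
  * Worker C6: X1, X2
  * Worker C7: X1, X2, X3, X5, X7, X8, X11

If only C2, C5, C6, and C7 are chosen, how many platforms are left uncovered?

1

Union of C2, C5, C6, C7 = {X1, X2, X3, X4, X5, X6, X7, X8, X10, X11}.
Not covered: X9 — 1 platform.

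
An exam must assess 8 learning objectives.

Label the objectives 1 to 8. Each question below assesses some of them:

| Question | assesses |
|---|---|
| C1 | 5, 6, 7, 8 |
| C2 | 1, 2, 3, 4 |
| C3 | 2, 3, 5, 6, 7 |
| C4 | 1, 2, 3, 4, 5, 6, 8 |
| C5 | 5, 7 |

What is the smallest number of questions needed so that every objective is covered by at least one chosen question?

C4 and C5 together: C4 ∪ C5 = {1, 2, 3, 4, 5, 6, 7, 8} — every objective is covered.
No single question has all 8 objectives (the largest, C4, has 7), so 2 is optimal.

2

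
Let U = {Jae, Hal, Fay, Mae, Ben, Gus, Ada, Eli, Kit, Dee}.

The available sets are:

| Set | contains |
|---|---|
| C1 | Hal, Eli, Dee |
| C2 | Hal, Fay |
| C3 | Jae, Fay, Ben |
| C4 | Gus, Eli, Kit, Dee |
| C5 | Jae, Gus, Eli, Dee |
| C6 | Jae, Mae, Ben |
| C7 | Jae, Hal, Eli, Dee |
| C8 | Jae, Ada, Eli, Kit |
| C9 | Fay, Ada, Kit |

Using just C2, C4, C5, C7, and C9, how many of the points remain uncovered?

Union of C2, C4, C5, C7, C9 = {Jae, Hal, Fay, Gus, Ada, Eli, Kit, Dee}.
Not covered: Mae, Ben — 2 points.

2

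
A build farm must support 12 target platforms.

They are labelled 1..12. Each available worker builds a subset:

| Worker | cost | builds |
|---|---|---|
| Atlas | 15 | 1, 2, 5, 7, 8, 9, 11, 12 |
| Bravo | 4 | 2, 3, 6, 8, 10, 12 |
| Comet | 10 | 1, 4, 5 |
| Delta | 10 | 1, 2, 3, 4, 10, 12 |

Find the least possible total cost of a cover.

29

Atlas, Bravo, Comet together cover every platform (Atlas ∪ Bravo ∪ Comet = {1, 2, 3, 4, 5, 6, 7, 8, 9, 10, 11, 12}); total cost 15 + 4 + 10 = 29.
No covering selection has total cost below 29.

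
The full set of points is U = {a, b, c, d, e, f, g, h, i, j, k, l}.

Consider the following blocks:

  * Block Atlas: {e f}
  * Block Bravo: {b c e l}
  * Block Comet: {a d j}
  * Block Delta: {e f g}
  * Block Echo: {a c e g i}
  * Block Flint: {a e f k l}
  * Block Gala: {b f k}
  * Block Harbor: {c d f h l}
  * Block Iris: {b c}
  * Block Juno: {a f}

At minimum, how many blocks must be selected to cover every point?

4

Comet and Echo and Gala and Harbor together: Comet ∪ Echo ∪ Gala ∪ Harbor = {a, b, c, d, e, f, g, h, i, j, k, l} — every point is covered.
Only Comet contains j, so Comet is forced; the remaining 9 points need at least 3 more blocks (each remaining block adds at most 4) — so at least 4 blocks are needed, and 4 is optimal.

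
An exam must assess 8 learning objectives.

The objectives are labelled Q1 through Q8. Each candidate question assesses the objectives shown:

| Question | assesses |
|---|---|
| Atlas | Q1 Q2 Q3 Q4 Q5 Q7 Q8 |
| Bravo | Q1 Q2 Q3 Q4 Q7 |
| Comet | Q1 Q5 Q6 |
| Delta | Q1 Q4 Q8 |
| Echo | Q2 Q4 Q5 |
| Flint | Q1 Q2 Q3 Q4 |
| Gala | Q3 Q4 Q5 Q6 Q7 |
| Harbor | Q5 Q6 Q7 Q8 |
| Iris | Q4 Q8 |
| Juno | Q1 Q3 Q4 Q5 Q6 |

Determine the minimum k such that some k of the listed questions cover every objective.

2

Take {Flint, Harbor}. Their union is {Q1, Q2, Q3, Q4, Q5, Q6, Q7, Q8}, which is all 8 objectives.
No single question has all 8 objectives (the largest, Atlas, has 7), so 2 is optimal.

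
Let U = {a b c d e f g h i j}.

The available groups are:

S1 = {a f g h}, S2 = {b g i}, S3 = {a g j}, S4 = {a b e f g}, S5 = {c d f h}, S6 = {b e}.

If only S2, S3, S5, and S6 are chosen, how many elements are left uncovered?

0

Union of S2, S3, S5, S6 = {a, b, c, d, e, f, g, h, i, j} — that's every element, so 0 are uncovered.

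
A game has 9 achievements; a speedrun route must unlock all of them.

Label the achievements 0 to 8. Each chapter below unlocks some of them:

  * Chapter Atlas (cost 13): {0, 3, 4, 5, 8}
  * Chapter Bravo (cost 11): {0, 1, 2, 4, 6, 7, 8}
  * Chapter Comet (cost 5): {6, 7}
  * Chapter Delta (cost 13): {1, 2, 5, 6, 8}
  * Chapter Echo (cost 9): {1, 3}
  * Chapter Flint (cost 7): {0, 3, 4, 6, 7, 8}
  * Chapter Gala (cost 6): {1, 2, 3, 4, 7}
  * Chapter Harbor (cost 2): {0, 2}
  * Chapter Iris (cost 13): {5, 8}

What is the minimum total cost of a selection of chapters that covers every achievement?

Delta, Flint together cover every achievement (Delta ∪ Flint = {0, 1, 2, 3, 4, 5, 6, 7, 8}); total cost 13 + 7 = 20.
The greedy pick Harbor, Flint, Gala, Atlas costs 28; no covering selection beats 20.

20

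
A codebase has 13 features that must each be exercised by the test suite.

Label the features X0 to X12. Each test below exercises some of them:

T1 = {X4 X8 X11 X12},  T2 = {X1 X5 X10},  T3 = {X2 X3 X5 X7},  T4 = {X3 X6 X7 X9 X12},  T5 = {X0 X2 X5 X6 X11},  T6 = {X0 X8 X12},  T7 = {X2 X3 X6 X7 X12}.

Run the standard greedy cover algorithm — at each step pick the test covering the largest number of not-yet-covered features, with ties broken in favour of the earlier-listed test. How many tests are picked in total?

4

Greedy: pick T4 (covers 5 new) → pick T5 (covers 4 new) → pick T1 (covers 2 new) → pick T2 (covers 2 new). Total picks: 4.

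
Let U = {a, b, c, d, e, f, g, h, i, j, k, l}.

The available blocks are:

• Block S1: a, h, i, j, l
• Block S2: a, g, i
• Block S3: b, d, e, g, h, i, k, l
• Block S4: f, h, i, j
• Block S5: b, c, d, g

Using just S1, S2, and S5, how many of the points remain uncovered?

3

Union of S1, S2, S5 = {a, b, c, d, g, h, i, j, l}.
Not covered: e, f, k — 3 points.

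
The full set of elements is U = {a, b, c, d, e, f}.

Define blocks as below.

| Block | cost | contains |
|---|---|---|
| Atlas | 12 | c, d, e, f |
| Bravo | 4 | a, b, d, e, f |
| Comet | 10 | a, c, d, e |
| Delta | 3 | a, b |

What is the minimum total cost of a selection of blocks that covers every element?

Bravo, Comet together cover every element (Bravo ∪ Comet = {a, b, c, d, e, f}); total cost 4 + 10 = 14.
No covering selection has total cost below 14.

14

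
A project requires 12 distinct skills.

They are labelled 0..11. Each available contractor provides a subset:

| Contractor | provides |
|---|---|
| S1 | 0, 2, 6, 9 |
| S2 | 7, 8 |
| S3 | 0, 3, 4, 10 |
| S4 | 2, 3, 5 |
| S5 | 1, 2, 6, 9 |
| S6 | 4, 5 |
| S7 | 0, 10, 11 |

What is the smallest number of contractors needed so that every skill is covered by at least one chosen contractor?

5

S2 and S3 and S4 and S5 and S7 together: S2 ∪ S3 ∪ S4 ∪ S5 ∪ S7 = {0, 1, 2, 3, 4, 5, 6, 7, 8, 9, 10, 11} — every skill is covered.
No 4 of the 7 contractors cover everything (all 35 combinations miss at least one skill), so 5 is optimal.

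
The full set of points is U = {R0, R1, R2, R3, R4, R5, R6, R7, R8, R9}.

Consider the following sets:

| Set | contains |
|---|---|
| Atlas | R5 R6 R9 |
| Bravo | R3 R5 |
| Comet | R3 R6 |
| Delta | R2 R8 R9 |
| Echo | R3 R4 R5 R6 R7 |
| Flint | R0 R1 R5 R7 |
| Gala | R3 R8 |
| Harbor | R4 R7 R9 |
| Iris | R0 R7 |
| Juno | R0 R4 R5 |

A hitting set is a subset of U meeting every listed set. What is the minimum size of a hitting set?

3

The 3 points {R0, R3, R9} hit every set.
The sets Atlas, Gala, Iris are pairwise disjoint, so any hitting set needs a separate point for each — at least 3. Hence 3 is optimal.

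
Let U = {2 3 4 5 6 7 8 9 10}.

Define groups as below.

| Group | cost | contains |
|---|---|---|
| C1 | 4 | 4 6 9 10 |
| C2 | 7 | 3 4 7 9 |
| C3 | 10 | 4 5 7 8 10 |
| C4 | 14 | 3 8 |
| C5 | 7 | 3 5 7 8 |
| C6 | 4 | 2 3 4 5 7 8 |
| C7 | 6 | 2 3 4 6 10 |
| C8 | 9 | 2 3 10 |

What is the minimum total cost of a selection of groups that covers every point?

C1, C6 together cover every point (C1 ∪ C6 = {2, 3, 4, 5, 6, 7, 8, 9, 10}); total cost 4 + 4 = 8.
No covering selection has total cost below 8.

8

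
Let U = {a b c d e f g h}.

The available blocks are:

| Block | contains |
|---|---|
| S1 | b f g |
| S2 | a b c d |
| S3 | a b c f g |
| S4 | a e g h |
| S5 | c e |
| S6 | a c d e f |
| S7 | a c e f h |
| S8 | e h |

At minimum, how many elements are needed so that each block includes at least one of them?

The 2 elements {b, e} hit every block.
The blocks S3, S8 are pairwise disjoint, so any hitting set needs a separate element for each — at least 2. Hence 2 is optimal.

2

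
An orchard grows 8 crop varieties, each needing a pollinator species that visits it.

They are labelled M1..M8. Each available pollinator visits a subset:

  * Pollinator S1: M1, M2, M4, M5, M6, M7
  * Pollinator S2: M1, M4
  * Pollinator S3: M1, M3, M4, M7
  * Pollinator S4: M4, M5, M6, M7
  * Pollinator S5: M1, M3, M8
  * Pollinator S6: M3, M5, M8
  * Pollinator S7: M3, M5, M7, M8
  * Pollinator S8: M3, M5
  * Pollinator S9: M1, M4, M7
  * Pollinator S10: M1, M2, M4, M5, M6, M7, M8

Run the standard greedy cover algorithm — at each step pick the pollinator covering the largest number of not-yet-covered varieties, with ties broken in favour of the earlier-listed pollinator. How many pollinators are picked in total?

2

Greedy: pick S10 (covers 7 new) → pick S3 (covers 1 new). Total picks: 2.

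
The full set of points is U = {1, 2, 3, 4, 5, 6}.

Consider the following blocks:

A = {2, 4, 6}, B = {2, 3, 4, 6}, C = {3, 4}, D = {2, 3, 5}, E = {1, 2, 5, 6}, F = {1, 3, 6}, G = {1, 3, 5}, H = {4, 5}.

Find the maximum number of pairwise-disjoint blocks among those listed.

2

A, G are pairwise disjoint (A={2,4,6}; G={1,3,5}).
Every remaining block overlaps one of these, and no 3 of the listed blocks are pairwise disjoint, so 2 is the maximum.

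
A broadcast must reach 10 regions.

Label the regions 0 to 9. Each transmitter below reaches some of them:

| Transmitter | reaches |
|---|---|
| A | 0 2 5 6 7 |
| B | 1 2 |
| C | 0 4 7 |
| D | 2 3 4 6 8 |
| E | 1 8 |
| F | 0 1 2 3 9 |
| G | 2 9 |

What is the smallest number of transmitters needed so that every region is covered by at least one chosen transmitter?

3

Take {A, D, F}. Their union is {0, 1, 2, 3, 4, 5, 6, 7, 8, 9}, which is all 10 regions.
Only A contains 5, so A is forced; the remaining 5 regions need at least 2 more transmitters (each remaining transmitter adds at most 3) — so at least 3 transmitters are needed, and 3 is optimal.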